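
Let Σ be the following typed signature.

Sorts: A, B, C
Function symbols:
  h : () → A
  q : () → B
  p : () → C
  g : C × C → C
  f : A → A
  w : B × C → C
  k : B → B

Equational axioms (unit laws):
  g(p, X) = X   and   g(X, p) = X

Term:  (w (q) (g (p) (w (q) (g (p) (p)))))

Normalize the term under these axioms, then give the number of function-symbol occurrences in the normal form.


size = 5

1. (w (q) (g (p) (w (q) (g (p) (p)))))  →  (w (q) (w (q) (g (p) (p))))
2. (w (q) (w (q) (g (p) (p))))  →  (w (q) (w (q) (p)))
normal form: (w (q) (w (q) (p)))


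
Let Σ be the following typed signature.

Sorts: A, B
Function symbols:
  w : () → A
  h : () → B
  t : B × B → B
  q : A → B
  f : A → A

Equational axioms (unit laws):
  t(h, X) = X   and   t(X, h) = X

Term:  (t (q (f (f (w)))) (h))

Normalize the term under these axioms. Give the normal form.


1. (t (q (f (f (w)))) (h))  →  (q (f (f (w))))

normal form = (q (f (f (w))))


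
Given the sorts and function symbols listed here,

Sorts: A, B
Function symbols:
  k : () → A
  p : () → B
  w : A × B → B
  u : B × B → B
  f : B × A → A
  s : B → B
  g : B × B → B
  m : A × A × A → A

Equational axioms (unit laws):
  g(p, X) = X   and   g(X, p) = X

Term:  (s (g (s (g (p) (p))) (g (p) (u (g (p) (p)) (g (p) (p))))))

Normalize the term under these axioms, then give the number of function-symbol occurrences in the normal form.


size = 7

1. (s (g (s (g (p) (p))) (g (p) (u (g (p) (p)) (g (p) (p))))))  →  (s (g (s (p)) (g (p) (u (g (p) (p)) (g (p) (p))))))
2. (s (g (s (p)) (g (p) (u (g (p) (p)) (g (p) (p))))))  →  (s (g (s (p)) (u (g (p) (p)) (g (p) (p)))))
3. (s (g (s (p)) (u (g (p) (p)) (g (p) (p)))))  →  (s (g (s (p)) (u (p) (g (p) (p)))))
4. (s (g (s (p)) (u (p) (g (p) (p)))))  →  (s (g (s (p)) (u (p) (p))))
normal form: (s (g (s (p)) (u (p) (p))))


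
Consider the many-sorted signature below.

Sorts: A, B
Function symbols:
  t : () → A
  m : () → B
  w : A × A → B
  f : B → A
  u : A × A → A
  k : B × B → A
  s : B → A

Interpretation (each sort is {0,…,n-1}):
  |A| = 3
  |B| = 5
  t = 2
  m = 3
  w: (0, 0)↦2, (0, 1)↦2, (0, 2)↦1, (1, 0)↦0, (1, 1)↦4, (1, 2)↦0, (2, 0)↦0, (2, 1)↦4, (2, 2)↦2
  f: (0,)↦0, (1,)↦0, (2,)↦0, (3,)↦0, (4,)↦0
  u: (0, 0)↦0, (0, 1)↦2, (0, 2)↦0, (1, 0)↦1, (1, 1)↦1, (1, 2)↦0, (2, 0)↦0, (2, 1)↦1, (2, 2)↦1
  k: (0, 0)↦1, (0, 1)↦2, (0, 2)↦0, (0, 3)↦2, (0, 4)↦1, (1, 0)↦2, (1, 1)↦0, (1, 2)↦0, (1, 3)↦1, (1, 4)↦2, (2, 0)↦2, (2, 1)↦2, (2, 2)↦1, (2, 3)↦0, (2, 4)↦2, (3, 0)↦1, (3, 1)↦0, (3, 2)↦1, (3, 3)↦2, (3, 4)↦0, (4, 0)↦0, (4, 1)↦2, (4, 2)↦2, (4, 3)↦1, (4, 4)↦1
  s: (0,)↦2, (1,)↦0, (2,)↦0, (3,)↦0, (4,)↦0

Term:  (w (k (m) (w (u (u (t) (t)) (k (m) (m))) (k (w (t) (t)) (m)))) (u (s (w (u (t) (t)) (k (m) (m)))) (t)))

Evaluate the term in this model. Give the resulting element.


  m = 3
  t = 2
  t = 2
  (u (t) (t)) = u(2, 2) = 1
  m = 3
  m = 3
  (k (m) (m)) = k(3, 3) = 2
  (u (u (t) (t)) (k (m) (m))) = u(1, 2) = 0
  t = 2
  t = 2
  (w (t) (t)) = w(2, 2) = 2
  m = 3
  (k (w (t) (t)) (m)) = k(2, 3) = 0
  (w (u (u (t) (t)) (k (m) (m))) (k (w (t) (t)) (m))) = w(0, 0) = 2
  (k (m) (w (u (u (t) (t)) (k (m) (m))) (k (w (t) (t)) (m)))) = k(3, 2) = 1
  t = 2
  t = 2
  (u (t) (t)) = u(2, 2) = 1
  m = 3
  m = 3
  (k (m) (m)) = k(3, 3) = 2
  (w (u (t) (t)) (k (m) (m))) = w(1, 2) = 0
  (s (w (u (t) (t)) (k (m) (m)))) = s(0,) = 2
  t = 2
  (u (s (w (u (t) (t)) (k (m) (m)))) (t)) = u(2, 2) = 1
  (w (k (m) (w (u (u (t) (t)) (k (m) (m))) (k (w (t) (t)) (m)))) (u (s (w (u (t) (t)) (k (m) (m)))) (t))) = w(1, 1) = 4

value = 4


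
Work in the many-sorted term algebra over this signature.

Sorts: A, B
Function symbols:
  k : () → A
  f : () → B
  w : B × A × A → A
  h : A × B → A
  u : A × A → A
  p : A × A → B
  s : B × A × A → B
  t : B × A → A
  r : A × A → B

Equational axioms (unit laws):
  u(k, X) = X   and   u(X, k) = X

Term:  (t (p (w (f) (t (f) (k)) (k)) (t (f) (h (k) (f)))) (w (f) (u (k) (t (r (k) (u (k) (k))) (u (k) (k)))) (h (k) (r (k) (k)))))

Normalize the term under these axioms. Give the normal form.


1. (t (p (w (f) (t (f) (k)) (k)) (t (f) (h (k) (f)))) (w (f) (u (k) (t (r (k) (u (k) (k))) (u (k) (k)))) (h (k) (r (k) (k)))))  →  (t (p (w (f) (t (f) (k)) (k)) (t (f) (h (k) (f)))) (w (f) (t (r (k) (u (k) (k))) (u (k) (k))) (h (k) (r (k) (k)))))
2. (t (p (w (f) (t (f) (k)) (k)) (t (f) (h (k) (f)))) (w (f) (t (r (k) (u (k) (k))) (u (k) (k))) (h (k) (r (k) (k)))))  →  (t (p (w (f) (t (f) (k)) (k)) (t (f) (h (k) (f)))) (w (f) (t (r (k) (k)) (u (k) (k))) (h (k) (r (k) (k)))))
3. (t (p (w (f) (t (f) (k)) (k)) (t (f) (h (k) (f)))) (w (f) (t (r (k) (k)) (u (k) (k))) (h (k) (r (k) (k)))))  →  (t (p (w (f) (t (f) (k)) (k)) (t (f) (h (k) (f)))) (w (f) (t (r (k) (k)) (k)) (h (k) (r (k) (k)))))

normal form = (t (p (w (f) (t (f) (k)) (k)) (t (f) (h (k) (f)))) (w (f) (t (r (k) (k)) (k)) (h (k) (r (k) (k)))))


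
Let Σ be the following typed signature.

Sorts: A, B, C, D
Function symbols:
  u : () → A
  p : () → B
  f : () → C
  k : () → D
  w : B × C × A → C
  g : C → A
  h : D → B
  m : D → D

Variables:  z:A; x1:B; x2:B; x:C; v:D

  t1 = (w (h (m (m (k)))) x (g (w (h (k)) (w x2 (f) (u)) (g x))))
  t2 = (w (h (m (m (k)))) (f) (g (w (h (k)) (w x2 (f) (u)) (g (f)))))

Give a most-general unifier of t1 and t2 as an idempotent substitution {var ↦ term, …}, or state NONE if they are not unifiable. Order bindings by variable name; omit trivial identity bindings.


{x ↦ (f)}


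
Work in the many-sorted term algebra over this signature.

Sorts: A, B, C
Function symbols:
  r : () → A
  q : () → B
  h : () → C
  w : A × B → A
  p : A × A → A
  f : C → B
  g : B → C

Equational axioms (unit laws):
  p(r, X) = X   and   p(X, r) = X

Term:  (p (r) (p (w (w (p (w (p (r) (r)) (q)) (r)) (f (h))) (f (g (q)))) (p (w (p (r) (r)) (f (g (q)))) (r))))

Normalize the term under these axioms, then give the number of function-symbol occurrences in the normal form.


1. (p (r) (p (w (w (p (w (p (r) (r)) (q)) (r)) (f (h))) (f (g (q)))) (p (w (p (r) (r)) (f (g (q)))) (r))))  →  (p (w (w (p (w (p (r) (r)) (q)) (r)) (f (h))) (f (g (q)))) (p (w (p (r) (r)) (f (g (q)))) (r)))
2. (p (w (w (p (w (p (r) (r)) (q)) (r)) (f (h))) (f (g (q)))) (p (w (p (r) (r)) (f (g (q)))) (r)))  →  (p (w (w (w (p (r) (r)) (q)) (f (h))) (f (g (q)))) (p (w (p (r) (r)) (f (g (q)))) (r)))
3. (p (w (w (w (p (r) (r)) (q)) (f (h))) (f (g (q)))) (p (w (p (r) (r)) (f (g (q)))) (r)))  →  (p (w (w (w (r) (q)) (f (h))) (f (g (q)))) (p (w (p (r) (r)) (f (g (q)))) (r)))
4. (p (w (w (w (r) (q)) (f (h))) (f (g (q)))) (p (w (p (r) (r)) (f (g (q)))) (r)))  →  (p (w (w (w (r) (q)) (f (h))) (f (g (q)))) (w (p (r) (r)) (f (g (q)))))
5. (p (w (w (w (r) (q)) (f (h))) (f (g (q)))) (w (p (r) (r)) (f (g (q)))))  →  (p (w (w (w (r) (q)) (f (h))) (f (g (q)))) (w (r) (f (g (q)))))
normal form: (p (w (w (w (r) (q)) (f (h))) (f (g (q)))) (w (r) (f (g (q)))))

size = 16


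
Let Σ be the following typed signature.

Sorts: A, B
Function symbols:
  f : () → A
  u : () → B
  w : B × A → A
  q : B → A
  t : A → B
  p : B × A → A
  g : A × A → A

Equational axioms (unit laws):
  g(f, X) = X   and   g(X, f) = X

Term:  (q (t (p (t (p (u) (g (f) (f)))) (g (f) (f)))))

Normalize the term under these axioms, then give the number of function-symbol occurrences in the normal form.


1. (q (t (p (t (p (u) (g (f) (f)))) (g (f) (f)))))  →  (q (t (p (t (p (u) (f))) (g (f) (f)))))
2. (q (t (p (t (p (u) (f))) (g (f) (f)))))  →  (q (t (p (t (p (u) (f))) (f))))
normal form: (q (t (p (t (p (u) (f))) (f))))

size = 8


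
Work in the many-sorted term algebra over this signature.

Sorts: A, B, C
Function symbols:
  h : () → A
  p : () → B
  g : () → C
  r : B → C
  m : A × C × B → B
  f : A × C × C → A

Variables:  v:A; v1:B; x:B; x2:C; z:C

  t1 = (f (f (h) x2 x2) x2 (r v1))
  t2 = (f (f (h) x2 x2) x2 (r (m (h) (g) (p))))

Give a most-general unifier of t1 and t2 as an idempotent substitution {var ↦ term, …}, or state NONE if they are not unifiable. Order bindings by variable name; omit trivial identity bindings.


{v1 ↦ (m (h) (g) (p))}


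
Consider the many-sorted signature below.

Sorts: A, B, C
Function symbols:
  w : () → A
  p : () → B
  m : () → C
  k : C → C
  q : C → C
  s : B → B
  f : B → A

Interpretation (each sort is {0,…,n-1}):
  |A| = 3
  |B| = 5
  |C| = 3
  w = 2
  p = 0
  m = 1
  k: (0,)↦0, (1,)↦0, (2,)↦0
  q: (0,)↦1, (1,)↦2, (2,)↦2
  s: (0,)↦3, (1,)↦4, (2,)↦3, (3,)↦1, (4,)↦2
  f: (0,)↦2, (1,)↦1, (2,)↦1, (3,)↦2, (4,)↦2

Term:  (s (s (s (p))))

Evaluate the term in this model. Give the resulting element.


  p = 0
  (s (p)) = s(0,) = 3
  (s (s (p))) = s(3,) = 1
  (s (s (s (p)))) = s(1,) = 4

value = 4


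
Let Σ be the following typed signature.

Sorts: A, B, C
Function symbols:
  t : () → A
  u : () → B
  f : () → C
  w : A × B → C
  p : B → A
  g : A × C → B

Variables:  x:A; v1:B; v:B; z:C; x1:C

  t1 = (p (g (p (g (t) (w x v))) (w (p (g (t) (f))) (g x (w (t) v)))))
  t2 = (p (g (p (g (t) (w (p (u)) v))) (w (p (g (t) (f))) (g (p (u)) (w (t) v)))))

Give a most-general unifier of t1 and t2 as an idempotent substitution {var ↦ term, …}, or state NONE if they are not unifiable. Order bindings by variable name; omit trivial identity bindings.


{x ↦ (p (u))}


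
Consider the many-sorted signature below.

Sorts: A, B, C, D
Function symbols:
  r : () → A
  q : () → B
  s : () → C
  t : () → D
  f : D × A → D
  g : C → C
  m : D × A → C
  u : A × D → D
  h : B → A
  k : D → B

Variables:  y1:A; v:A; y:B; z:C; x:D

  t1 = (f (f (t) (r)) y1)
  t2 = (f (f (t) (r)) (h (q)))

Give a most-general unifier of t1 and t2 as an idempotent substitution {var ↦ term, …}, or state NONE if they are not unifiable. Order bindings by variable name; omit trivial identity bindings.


{y1 ↦ (h (q))}


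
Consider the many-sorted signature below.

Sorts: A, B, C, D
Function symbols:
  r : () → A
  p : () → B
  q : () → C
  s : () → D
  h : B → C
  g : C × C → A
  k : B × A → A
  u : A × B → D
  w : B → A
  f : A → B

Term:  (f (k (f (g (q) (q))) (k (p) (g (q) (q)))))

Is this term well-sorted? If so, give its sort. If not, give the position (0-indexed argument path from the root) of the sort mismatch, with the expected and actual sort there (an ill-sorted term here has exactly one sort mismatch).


well-sorted; sort = B

        (q) : C
        (q) : C
      (g (q) (q)) : A
    (f (g (q) (q))) : B
      (p) : B
        (q) : C
        (q) : C
      (g (q) (q)) : A
    (k (p) (g (q) (q))) : A
  (k (f (g (q) (q))) (k (p) (g (q) (q)))) : A
(f (k (f (g (q) (q))) (k (p) (g (q) (q))))) : B


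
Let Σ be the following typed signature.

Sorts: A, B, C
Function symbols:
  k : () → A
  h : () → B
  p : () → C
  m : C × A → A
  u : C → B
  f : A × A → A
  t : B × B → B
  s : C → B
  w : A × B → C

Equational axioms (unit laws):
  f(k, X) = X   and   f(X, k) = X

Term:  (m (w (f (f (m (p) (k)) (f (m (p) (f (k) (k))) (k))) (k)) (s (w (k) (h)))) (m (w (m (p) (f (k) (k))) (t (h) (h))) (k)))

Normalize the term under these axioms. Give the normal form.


normal form = (m (w (f (m (p) (k)) (m (p) (k))) (s (w (k) (h)))) (m (w (m (p) (k)) (t (h) (h))) (k)))

1. (m (w (f (f (m (p) (k)) (f (m (p) (f (k) (k))) (k))) (k)) (s (w (k) (h)))) (m (w (m (p) (f (k) (k))) (t (h) (h))) (k)))  →  (m (w (f (m (p) (k)) (f (m (p) (f (k) (k))) (k))) (s (w (k) (h)))) (m (w (m (p) (f (k) (k))) (t (h) (h))) (k)))
2. (m (w (f (m (p) (k)) (f (m (p) (f (k) (k))) (k))) (s (w (k) (h)))) (m (w (m (p) (f (k) (k))) (t (h) (h))) (k)))  →  (m (w (f (m (p) (k)) (m (p) (f (k) (k)))) (s (w (k) (h)))) (m (w (m (p) (f (k) (k))) (t (h) (h))) (k)))
3. (m (w (f (m (p) (k)) (m (p) (f (k) (k)))) (s (w (k) (h)))) (m (w (m (p) (f (k) (k))) (t (h) (h))) (k)))  →  (m (w (f (m (p) (k)) (m (p) (k))) (s (w (k) (h)))) (m (w (m (p) (f (k) (k))) (t (h) (h))) (k)))
4. (m (w (f (m (p) (k)) (m (p) (k))) (s (w (k) (h)))) (m (w (m (p) (f (k) (k))) (t (h) (h))) (k)))  →  (m (w (f (m (p) (k)) (m (p) (k))) (s (w (k) (h)))) (m (w (m (p) (k)) (t (h) (h))) (k)))


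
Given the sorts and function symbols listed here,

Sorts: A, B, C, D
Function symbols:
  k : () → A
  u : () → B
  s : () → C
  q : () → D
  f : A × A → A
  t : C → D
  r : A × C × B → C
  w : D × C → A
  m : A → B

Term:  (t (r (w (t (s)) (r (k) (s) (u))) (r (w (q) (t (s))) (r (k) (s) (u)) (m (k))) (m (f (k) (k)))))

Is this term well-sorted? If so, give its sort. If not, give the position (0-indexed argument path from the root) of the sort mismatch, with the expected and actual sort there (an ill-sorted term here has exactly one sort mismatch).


        (s) : C
      (t (s)) : D
        (k) : A
        (s) : C
        (u) : B
      (r (k) (s) (u)) : C
    (w (t (s)) (r (k) (s) (u))) : A
        (q) : D
          (s) : C
        (t (s)) : D
      (w (q) (t (s))) : ✗ arg 1 at [0, 1, 0, 1] has sort D, expected C
        (k) : A
        (s) : C
        (u) : B
      (r (k) (s) (u)) : C
        (k) : A
      (m (k)) : B
        (k) : A
        (k) : A
      (f (k) (k)) : A
    (m (f (k) (k))) : B

ill-sorted at position [0, 1, 0, 1]: expected C, got D


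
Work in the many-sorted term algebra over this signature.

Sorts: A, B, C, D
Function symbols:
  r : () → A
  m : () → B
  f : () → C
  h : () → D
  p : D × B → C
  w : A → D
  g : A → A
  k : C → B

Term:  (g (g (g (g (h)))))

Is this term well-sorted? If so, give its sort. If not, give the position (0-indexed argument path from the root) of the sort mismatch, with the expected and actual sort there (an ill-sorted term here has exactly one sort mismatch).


ill-sorted at position [0, 0, 0, 0]: expected A, got D

        (h) : D
      (g (h)) : ✗ arg 0 at [0, 0, 0, 0] has sort D, expected A


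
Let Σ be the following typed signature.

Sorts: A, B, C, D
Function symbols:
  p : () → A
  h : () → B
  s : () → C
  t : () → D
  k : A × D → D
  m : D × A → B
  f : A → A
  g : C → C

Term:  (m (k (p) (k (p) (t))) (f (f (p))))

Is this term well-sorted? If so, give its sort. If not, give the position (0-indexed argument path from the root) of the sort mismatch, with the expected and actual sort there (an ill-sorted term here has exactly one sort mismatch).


    (p) : A
      (p) : A
      (t) : D
    (k (p) (t)) : D
  (k (p) (k (p) (t))) : D
      (p) : A
    (f (p)) : A
  (f (f (p))) : A
(m (k (p) (k (p) (t))) (f (f (p)))) : B

well-sorted; sort = B


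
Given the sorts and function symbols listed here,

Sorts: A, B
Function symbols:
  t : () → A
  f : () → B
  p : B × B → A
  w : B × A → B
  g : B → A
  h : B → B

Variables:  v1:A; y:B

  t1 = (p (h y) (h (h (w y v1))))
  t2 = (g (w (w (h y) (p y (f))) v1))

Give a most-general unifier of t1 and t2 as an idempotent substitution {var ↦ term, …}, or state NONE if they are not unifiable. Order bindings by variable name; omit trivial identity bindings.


head clash or occurs-check failure — not unifiable

NONE (not unifiable)


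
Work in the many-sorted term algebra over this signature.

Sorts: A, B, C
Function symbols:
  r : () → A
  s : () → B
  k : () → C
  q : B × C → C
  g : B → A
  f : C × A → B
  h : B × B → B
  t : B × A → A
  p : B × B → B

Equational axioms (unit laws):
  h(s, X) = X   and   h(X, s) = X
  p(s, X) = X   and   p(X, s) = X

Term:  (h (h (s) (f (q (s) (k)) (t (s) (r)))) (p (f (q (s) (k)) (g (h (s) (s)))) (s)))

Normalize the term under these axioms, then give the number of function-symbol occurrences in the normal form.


1. (h (h (s) (f (q (s) (k)) (t (s) (r)))) (p (f (q (s) (k)) (g (h (s) (s)))) (s)))  →  (h (f (q (s) (k)) (t (s) (r))) (p (f (q (s) (k)) (g (h (s) (s)))) (s)))
2. (h (f (q (s) (k)) (t (s) (r))) (p (f (q (s) (k)) (g (h (s) (s)))) (s)))  →  (h (f (q (s) (k)) (t (s) (r))) (f (q (s) (k)) (g (h (s) (s)))))
3. (h (f (q (s) (k)) (t (s) (r))) (f (q (s) (k)) (g (h (s) (s)))))  →  (h (f (q (s) (k)) (t (s) (r))) (f (q (s) (k)) (g (s))))
normal form: (h (f (q (s) (k)) (t (s) (r))) (f (q (s) (k)) (g (s))))

size = 14


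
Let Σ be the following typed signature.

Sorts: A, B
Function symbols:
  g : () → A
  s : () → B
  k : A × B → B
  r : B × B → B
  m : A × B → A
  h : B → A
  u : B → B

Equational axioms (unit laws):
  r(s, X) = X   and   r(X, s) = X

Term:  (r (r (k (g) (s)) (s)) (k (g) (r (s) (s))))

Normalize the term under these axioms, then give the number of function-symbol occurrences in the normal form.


size = 7

1. (r (r (k (g) (s)) (s)) (k (g) (r (s) (s))))  →  (r (k (g) (s)) (k (g) (r (s) (s))))
2. (r (k (g) (s)) (k (g) (r (s) (s))))  →  (r (k (g) (s)) (k (g) (s)))
normal form: (r (k (g) (s)) (k (g) (s)))


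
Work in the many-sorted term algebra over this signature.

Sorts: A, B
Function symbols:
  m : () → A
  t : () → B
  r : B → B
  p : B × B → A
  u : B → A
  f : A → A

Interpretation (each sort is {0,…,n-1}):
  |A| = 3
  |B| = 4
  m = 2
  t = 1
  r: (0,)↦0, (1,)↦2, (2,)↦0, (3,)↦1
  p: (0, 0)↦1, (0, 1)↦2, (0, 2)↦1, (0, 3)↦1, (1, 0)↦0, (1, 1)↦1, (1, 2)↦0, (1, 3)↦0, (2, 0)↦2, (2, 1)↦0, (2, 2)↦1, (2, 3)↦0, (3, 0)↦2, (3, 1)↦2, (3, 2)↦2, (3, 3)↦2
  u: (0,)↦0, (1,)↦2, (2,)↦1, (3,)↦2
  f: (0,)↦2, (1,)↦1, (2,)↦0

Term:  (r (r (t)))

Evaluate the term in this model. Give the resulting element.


value = 0

  t = 1
  (r (t)) = r(1,) = 2
  (r (r (t))) = r(2,) = 0


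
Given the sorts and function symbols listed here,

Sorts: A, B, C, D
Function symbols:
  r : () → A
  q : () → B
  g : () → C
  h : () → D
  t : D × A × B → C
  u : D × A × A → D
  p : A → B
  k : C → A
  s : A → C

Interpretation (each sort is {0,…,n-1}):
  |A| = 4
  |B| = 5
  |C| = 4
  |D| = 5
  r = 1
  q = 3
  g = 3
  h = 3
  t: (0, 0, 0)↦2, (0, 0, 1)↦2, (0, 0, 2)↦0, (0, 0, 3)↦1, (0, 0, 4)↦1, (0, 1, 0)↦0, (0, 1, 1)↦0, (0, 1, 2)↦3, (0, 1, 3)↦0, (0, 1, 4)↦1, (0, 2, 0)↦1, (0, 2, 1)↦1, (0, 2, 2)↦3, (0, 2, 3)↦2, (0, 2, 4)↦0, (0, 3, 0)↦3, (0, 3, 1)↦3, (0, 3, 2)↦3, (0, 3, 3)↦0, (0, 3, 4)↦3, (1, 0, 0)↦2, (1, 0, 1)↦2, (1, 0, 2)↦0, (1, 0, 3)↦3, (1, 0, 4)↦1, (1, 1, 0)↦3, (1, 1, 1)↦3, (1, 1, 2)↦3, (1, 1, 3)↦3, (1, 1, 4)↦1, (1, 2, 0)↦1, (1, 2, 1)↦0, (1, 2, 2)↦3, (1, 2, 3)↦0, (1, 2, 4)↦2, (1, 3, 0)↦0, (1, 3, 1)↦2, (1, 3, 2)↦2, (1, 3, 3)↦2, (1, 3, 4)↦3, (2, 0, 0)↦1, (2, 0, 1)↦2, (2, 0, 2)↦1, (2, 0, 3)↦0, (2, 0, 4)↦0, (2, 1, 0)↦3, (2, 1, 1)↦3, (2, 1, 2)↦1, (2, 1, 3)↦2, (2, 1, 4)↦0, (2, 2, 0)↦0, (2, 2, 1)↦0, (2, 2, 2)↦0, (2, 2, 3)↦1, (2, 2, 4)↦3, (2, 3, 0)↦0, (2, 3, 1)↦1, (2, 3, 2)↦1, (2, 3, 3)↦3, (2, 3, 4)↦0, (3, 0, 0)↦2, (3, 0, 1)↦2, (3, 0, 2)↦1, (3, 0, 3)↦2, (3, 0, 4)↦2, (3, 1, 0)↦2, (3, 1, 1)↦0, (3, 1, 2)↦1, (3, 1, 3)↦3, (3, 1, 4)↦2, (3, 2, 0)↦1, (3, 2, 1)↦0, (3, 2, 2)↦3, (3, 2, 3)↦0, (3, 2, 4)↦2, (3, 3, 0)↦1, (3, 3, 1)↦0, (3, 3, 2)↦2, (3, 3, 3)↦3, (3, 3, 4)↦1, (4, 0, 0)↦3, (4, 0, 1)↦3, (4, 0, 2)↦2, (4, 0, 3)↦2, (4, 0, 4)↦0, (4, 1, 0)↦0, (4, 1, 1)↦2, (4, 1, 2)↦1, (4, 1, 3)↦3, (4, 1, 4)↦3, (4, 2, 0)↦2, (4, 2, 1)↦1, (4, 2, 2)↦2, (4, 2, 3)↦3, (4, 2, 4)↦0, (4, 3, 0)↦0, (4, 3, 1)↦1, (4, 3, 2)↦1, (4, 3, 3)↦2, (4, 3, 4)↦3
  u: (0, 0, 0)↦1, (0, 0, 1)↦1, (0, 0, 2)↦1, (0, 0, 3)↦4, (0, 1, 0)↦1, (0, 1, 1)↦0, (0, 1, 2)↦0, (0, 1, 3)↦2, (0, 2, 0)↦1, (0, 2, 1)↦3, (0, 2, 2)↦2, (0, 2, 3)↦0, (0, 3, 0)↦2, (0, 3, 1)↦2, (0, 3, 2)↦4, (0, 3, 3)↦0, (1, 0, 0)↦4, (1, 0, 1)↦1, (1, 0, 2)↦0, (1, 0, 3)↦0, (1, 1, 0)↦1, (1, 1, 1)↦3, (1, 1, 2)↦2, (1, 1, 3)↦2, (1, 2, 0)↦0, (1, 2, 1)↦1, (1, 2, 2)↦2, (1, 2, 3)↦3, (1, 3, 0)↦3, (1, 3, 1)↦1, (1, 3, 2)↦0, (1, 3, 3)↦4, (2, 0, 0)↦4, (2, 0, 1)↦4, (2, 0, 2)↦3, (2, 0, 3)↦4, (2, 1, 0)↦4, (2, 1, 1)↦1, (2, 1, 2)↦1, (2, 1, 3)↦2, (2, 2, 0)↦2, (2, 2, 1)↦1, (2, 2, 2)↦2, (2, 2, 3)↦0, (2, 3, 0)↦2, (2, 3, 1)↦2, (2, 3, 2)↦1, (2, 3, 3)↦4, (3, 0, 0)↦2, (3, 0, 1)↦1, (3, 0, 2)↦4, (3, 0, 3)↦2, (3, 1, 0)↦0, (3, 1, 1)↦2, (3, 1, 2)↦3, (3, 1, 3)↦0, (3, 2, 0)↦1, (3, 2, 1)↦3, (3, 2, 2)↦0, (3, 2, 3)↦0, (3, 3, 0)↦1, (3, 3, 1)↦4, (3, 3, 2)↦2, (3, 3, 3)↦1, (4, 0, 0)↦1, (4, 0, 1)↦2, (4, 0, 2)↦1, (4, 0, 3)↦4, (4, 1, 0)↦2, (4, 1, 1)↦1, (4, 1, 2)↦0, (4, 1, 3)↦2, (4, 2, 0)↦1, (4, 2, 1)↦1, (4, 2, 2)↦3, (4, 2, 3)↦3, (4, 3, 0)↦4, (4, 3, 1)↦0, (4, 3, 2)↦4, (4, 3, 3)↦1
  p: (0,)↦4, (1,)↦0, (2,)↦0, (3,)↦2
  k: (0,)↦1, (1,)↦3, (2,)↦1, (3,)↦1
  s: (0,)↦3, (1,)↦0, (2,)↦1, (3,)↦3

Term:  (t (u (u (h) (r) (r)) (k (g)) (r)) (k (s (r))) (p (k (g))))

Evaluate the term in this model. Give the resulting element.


  h = 3
  r = 1
  r = 1
  (u (h) (r) (r)) = u(3, 1, 1) = 2
  g = 3
  (k (g)) = k(3,) = 1
  r = 1
  (u (u (h) (r) (r)) (k (g)) (r)) = u(2, 1, 1) = 1
  r = 1
  (s (r)) = s(1,) = 0
  (k (s (r))) = k(0,) = 1
  g = 3
  (k (g)) = k(3,) = 1
  (p (k (g))) = p(1,) = 0
  (t (u (u (h) (r) (r)) (k (g)) (r)) (k (s (r))) (p (k (g)))) = t(1, 1, 0) = 3

value = 3


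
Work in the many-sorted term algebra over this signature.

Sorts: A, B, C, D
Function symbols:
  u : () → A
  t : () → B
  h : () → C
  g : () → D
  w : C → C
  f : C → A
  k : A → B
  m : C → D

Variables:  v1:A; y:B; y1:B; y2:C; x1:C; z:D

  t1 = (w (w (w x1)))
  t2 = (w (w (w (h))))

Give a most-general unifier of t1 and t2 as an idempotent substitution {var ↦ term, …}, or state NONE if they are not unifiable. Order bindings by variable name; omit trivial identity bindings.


{x1 ↦ (h)}


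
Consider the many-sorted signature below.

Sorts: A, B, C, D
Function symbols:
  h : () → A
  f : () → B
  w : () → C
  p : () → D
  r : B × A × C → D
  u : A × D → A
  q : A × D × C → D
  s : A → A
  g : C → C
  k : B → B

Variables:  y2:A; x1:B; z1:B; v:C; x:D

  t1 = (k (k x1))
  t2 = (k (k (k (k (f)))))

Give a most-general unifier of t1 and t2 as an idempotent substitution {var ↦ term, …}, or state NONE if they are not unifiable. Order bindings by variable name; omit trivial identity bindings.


{x1 ↦ (k (k (f)))}


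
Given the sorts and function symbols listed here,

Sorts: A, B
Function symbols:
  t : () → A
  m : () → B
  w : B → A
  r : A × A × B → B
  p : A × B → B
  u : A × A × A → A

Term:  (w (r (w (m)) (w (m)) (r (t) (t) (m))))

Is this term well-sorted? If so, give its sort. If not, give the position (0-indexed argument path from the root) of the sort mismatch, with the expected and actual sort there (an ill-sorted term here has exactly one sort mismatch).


well-sorted; sort = A

      (m) : B
    (w (m)) : A
      (m) : B
    (w (m)) : A
      (t) : A
      (t) : A
      (m) : B
    (r (t) (t) (m)) : B
  (r (w (m)) (w (m)) (r (t) (t) (m))) : B
(w (r (w (m)) (w (m)) (r (t) (t) (m)))) : A


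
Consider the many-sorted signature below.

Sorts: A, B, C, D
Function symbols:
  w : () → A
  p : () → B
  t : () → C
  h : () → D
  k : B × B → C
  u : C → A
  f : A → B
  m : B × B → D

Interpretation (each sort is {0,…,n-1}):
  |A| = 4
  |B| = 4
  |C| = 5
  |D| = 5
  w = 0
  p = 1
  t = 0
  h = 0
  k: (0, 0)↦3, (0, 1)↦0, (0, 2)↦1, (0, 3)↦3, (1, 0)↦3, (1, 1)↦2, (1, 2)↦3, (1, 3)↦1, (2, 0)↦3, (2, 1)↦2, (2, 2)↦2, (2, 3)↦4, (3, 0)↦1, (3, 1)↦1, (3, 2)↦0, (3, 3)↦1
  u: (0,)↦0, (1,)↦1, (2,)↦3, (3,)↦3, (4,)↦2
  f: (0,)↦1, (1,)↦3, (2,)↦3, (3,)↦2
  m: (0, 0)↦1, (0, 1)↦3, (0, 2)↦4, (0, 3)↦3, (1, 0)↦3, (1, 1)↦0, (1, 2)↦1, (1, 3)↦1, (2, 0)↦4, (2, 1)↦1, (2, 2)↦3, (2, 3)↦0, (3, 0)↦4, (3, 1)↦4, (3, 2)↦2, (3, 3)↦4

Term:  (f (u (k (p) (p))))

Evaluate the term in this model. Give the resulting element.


value = 2

  p = 1
  p = 1
  (k (p) (p)) = k(1, 1) = 2
  (u (k (p) (p))) = u(2,) = 3
  (f (u (k (p) (p)))) = f(3,) = 2


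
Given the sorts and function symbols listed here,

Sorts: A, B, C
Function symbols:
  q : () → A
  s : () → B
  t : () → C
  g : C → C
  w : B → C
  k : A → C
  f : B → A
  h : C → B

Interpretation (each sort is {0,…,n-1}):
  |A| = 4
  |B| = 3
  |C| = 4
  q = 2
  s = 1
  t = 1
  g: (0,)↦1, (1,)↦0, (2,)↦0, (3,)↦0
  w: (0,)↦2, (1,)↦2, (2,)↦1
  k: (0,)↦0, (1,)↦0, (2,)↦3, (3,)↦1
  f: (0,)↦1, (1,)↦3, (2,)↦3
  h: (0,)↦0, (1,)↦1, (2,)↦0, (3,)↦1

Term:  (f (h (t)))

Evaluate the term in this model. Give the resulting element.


value = 3

  t = 1
  (h (t)) = h(1,) = 1
  (f (h (t))) = f(1,) = 3


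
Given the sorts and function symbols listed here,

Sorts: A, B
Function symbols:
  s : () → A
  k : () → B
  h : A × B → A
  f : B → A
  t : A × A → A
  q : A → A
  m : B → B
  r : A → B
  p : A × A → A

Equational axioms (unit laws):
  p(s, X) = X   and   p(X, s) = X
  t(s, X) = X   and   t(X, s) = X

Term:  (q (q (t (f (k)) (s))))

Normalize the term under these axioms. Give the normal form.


1. (q (q (t (f (k)) (s))))  →  (q (q (f (k))))

normal form = (q (q (f (k))))


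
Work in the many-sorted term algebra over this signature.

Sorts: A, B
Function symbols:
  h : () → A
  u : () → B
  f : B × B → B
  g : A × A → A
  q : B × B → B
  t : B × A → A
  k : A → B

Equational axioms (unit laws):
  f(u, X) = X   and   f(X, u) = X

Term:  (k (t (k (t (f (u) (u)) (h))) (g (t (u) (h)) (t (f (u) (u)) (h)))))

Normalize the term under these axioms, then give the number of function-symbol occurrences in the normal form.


size = 13

1. (k (t (k (t (f (u) (u)) (h))) (g (t (u) (h)) (t (f (u) (u)) (h)))))  →  (k (t (k (t (u) (h))) (g (t (u) (h)) (t (f (u) (u)) (h)))))
2. (k (t (k (t (u) (h))) (g (t (u) (h)) (t (f (u) (u)) (h)))))  →  (k (t (k (t (u) (h))) (g (t (u) (h)) (t (u) (h)))))
normal form: (k (t (k (t (u) (h))) (g (t (u) (h)) (t (u) (h)))))


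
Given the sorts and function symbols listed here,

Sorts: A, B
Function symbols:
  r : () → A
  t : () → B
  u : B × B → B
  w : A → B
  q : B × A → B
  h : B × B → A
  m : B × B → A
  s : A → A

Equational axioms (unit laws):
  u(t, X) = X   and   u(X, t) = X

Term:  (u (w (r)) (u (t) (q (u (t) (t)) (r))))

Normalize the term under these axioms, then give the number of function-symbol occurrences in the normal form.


size = 6

1. (u (w (r)) (u (t) (q (u (t) (t)) (r))))  →  (u (w (r)) (q (u (t) (t)) (r)))
2. (u (w (r)) (q (u (t) (t)) (r)))  →  (u (w (r)) (q (t) (r)))
normal form: (u (w (r)) (q (t) (r)))


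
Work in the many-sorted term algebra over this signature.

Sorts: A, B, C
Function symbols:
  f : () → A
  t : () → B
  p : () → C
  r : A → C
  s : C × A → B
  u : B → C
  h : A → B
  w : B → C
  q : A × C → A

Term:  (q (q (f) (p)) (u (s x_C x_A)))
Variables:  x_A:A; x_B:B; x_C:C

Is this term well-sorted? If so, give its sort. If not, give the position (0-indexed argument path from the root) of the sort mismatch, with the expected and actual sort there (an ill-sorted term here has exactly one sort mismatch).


    (f) : A
    (p) : C
  (q (f) (p)) : A
      x_C : C
      x_A : A
    (s x_C x_A) : B
  (u (s x_C x_A)) : C
(q (q (f) (p)) (u (s x_C x_A))) : A

well-sorted; sort = A


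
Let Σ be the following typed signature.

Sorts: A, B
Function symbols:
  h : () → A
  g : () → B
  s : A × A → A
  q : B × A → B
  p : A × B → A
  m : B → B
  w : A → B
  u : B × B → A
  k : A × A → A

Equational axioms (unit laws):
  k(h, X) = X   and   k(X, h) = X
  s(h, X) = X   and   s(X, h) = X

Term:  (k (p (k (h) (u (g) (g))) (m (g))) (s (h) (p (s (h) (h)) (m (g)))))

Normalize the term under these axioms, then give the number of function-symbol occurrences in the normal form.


size = 11

1. (k (p (k (h) (u (g) (g))) (m (g))) (s (h) (p (s (h) (h)) (m (g)))))  →  (k (p (u (g) (g)) (m (g))) (s (h) (p (s (h) (h)) (m (g)))))
2. (k (p (u (g) (g)) (m (g))) (s (h) (p (s (h) (h)) (m (g)))))  →  (k (p (u (g) (g)) (m (g))) (p (s (h) (h)) (m (g))))
3. (k (p (u (g) (g)) (m (g))) (p (s (h) (h)) (m (g))))  →  (k (p (u (g) (g)) (m (g))) (p (h) (m (g))))
normal form: (k (p (u (g) (g)) (m (g))) (p (h) (m (g))))


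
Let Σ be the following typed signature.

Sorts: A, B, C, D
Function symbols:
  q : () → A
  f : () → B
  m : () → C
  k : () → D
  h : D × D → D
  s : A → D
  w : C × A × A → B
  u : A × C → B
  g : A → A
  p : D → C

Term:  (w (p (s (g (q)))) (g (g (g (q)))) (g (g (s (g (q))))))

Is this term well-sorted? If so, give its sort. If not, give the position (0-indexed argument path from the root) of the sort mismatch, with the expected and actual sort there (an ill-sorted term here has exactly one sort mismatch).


ill-sorted at position [2, 0, 0]: expected A, got D

        (q) : A
      (g (q)) : A
    (s (g (q))) : D
  (p (s (g (q)))) : C
        (q) : A
      (g (q)) : A
    (g (g (q))) : A
  (g (g (g (q)))) : A
          (q) : A
        (g (q)) : A
      (s (g (q))) : D
    (g (s (g (q)))) : ✗ arg 0 at [2, 0, 0] has sort D, expected A


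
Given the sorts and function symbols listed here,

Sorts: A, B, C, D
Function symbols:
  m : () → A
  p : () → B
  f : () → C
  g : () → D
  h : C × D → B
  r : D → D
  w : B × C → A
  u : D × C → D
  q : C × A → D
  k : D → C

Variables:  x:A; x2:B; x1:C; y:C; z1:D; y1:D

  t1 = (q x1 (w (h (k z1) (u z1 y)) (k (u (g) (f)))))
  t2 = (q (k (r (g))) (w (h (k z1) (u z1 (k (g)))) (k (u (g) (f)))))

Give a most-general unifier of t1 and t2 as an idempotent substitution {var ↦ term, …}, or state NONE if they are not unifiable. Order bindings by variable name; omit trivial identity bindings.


{x1 ↦ (k (r (g))), y ↦ (k (g))}


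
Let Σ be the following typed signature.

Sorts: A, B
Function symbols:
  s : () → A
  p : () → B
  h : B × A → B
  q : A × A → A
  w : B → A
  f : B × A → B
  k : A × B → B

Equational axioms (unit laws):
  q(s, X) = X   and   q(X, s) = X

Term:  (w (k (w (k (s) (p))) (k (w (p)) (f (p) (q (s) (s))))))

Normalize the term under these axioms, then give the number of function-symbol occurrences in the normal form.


1. (w (k (w (k (s) (p))) (k (w (p)) (f (p) (q (s) (s))))))  →  (w (k (w (k (s) (p))) (k (w (p)) (f (p) (s)))))
normal form: (w (k (w (k (s) (p))) (k (w (p)) (f (p) (s)))))

size = 12


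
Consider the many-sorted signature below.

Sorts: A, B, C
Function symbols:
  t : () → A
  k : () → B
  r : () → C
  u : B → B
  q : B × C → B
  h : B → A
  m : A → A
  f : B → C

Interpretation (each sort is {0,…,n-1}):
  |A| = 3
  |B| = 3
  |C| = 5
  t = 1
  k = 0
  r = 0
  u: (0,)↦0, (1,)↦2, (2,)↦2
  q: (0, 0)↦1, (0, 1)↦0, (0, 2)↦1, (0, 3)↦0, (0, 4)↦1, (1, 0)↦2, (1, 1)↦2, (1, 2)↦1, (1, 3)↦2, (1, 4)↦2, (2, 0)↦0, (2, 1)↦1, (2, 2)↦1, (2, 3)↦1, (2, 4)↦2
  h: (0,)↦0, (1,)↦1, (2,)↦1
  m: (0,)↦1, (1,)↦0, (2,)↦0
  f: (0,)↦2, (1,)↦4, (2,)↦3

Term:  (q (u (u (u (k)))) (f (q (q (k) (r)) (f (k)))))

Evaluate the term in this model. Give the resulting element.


value = 1

  k = 0
  (u (k)) = u(0,) = 0
  (u (u (k))) = u(0,) = 0
  (u (u (u (k)))) = u(0,) = 0
  k = 0
  r = 0
  (q (k) (r)) = q(0, 0) = 1
  k = 0
  (f (k)) = f(0,) = 2
  (q (q (k) (r)) (f (k))) = q(1, 2) = 1
  (f (q (q (k) (r)) (f (k)))) = f(1,) = 4
  (q (u (u (u (k)))) (f (q (q (k) (r)) (f (k))))) = q(0, 4) = 1


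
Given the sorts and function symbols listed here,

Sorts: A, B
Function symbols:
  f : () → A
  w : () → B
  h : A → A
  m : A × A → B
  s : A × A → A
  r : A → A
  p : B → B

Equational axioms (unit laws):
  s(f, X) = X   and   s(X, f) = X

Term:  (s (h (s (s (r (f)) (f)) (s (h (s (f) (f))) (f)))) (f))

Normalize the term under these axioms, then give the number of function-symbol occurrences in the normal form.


size = 6

1. (s (h (s (s (r (f)) (f)) (s (h (s (f) (f))) (f)))) (f))  →  (h (s (s (r (f)) (f)) (s (h (s (f) (f))) (f))))
2. (h (s (s (r (f)) (f)) (s (h (s (f) (f))) (f))))  →  (h (s (r (f)) (s (h (s (f) (f))) (f))))
3. (h (s (r (f)) (s (h (s (f) (f))) (f))))  →  (h (s (r (f)) (h (s (f) (f)))))
4. (h (s (r (f)) (h (s (f) (f)))))  →  (h (s (r (f)) (h (f))))
normal form: (h (s (r (f)) (h (f))))


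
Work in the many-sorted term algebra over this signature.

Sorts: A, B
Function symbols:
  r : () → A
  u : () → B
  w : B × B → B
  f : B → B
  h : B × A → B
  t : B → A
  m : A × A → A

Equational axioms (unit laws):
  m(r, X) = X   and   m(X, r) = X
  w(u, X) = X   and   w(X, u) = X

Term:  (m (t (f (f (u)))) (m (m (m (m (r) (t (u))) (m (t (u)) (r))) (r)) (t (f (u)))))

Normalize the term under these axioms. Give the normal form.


1. (m (t (f (f (u)))) (m (m (m (m (r) (t (u))) (m (t (u)) (r))) (r)) (t (f (u)))))  →  (m (t (f (f (u)))) (m (m (m (r) (t (u))) (m (t (u)) (r))) (t (f (u)))))
2. (m (t (f (f (u)))) (m (m (m (r) (t (u))) (m (t (u)) (r))) (t (f (u)))))  →  (m (t (f (f (u)))) (m (m (t (u)) (m (t (u)) (r))) (t (f (u)))))
3. (m (t (f (f (u)))) (m (m (t (u)) (m (t (u)) (r))) (t (f (u)))))  →  (m (t (f (f (u)))) (m (m (t (u)) (t (u))) (t (f (u)))))

normal form = (m (t (f (f (u)))) (m (m (t (u)) (t (u))) (t (f (u)))))


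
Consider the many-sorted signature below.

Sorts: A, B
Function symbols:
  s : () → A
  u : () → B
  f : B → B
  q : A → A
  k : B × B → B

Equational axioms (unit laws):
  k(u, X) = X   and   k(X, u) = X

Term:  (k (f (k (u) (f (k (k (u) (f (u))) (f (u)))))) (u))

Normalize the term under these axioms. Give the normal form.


normal form = (f (f (k (f (u)) (f (u)))))

1. (k (f (k (u) (f (k (k (u) (f (u))) (f (u)))))) (u))  →  (f (k (u) (f (k (k (u) (f (u))) (f (u))))))
2. (f (k (u) (f (k (k (u) (f (u))) (f (u))))))  →  (f (f (k (k (u) (f (u))) (f (u)))))
3. (f (f (k (k (u) (f (u))) (f (u)))))  →  (f (f (k (f (u)) (f (u)))))


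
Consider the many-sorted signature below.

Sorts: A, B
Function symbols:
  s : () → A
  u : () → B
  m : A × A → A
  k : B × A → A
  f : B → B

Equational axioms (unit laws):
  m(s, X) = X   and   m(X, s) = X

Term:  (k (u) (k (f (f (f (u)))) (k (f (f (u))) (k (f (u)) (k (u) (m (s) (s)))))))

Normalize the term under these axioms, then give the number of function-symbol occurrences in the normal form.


1. (k (u) (k (f (f (f (u)))) (k (f (f (u))) (k (f (u)) (k (u) (m (s) (s)))))))  →  (k (u) (k (f (f (f (u)))) (k (f (f (u))) (k (f (u)) (k (u) (s))))))
normal form: (k (u) (k (f (f (f (u)))) (k (f (f (u))) (k (f (u)) (k (u) (s))))))

size = 17


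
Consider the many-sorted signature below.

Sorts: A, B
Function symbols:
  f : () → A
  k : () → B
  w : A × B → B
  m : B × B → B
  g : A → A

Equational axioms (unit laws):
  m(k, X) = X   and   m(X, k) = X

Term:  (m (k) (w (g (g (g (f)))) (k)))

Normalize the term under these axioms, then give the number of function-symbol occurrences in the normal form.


1. (m (k) (w (g (g (g (f)))) (k)))  →  (w (g (g (g (f)))) (k))
normal form: (w (g (g (g (f)))) (k))

size = 6


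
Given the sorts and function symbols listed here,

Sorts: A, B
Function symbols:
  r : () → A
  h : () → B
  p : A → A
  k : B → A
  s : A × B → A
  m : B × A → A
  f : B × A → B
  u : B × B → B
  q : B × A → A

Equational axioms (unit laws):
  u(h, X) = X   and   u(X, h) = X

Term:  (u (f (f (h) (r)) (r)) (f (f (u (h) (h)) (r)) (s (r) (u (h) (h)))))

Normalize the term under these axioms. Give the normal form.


normal form = (u (f (f (h) (r)) (r)) (f (f (h) (r)) (s (r) (h))))

1. (u (f (f (h) (r)) (r)) (f (f (u (h) (h)) (r)) (s (r) (u (h) (h)))))  →  (u (f (f (h) (r)) (r)) (f (f (h) (r)) (s (r) (u (h) (h)))))
2. (u (f (f (h) (r)) (r)) (f (f (h) (r)) (s (r) (u (h) (h)))))  →  (u (f (f (h) (r)) (r)) (f (f (h) (r)) (s (r) (h))))


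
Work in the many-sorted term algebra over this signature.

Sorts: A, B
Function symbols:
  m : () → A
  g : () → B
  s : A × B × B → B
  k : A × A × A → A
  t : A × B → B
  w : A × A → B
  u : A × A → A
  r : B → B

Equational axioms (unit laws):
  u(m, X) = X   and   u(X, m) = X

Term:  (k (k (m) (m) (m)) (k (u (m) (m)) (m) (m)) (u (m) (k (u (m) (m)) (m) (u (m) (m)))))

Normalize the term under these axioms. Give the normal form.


1. (k (k (m) (m) (m)) (k (u (m) (m)) (m) (m)) (u (m) (k (u (m) (m)) (m) (u (m) (m)))))  →  (k (k (m) (m) (m)) (k (m) (m) (m)) (u (m) (k (u (m) (m)) (m) (u (m) (m)))))
2. (k (k (m) (m) (m)) (k (m) (m) (m)) (u (m) (k (u (m) (m)) (m) (u (m) (m)))))  →  (k (k (m) (m) (m)) (k (m) (m) (m)) (k (u (m) (m)) (m) (u (m) (m))))
3. (k (k (m) (m) (m)) (k (m) (m) (m)) (k (u (m) (m)) (m) (u (m) (m))))  →  (k (k (m) (m) (m)) (k (m) (m) (m)) (k (m) (m) (u (m) (m))))
4. (k (k (m) (m) (m)) (k (m) (m) (m)) (k (m) (m) (u (m) (m))))  →  (k (k (m) (m) (m)) (k (m) (m) (m)) (k (m) (m) (m)))

normal form = (k (k (m) (m) (m)) (k (m) (m) (m)) (k (m) (m) (m)))


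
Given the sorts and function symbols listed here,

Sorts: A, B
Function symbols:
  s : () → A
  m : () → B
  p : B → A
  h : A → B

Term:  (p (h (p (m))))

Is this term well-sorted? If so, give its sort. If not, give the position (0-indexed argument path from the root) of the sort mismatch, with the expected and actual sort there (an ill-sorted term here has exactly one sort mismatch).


      (m) : B
    (p (m)) : A
  (h (p (m))) : B
(p (h (p (m)))) : A

well-sorted; sort = A


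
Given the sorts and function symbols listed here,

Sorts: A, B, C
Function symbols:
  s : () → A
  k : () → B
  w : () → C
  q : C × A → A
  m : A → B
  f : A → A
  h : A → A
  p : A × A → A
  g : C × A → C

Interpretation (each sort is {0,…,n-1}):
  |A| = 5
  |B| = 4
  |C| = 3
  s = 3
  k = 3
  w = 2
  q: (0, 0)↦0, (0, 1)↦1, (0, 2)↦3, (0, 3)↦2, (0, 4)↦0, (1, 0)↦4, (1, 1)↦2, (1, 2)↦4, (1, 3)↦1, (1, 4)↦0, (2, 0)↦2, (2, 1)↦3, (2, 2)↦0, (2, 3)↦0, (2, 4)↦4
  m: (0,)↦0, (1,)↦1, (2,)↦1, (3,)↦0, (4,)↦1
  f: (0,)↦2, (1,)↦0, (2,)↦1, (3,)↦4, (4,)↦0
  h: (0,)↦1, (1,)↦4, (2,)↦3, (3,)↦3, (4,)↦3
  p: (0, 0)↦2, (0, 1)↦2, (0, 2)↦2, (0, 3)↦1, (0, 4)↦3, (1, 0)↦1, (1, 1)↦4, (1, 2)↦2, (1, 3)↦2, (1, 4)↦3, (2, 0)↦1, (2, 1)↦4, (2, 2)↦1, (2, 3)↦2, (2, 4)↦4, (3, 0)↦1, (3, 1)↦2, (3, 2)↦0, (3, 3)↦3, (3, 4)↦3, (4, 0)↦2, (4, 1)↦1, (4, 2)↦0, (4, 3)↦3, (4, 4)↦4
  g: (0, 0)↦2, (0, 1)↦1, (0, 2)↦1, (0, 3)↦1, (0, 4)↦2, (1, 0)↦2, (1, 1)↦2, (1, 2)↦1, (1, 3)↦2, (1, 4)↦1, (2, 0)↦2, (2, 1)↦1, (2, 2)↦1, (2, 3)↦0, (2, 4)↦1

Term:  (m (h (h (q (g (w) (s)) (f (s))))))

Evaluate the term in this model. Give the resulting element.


  w = 2
  s = 3
  (g (w) (s)) = g(2, 3) = 0
  s = 3
  (f (s)) = f(3,) = 4
  (q (g (w) (s)) (f (s))) = q(0, 4) = 0
  (h (q (g (w) (s)) (f (s)))) = h(0,) = 1
  (h (h (q (g (w) (s)) (f (s))))) = h(1,) = 4
  (m (h (h (q (g (w) (s)) (f (s)))))) = m(4,) = 1

value = 1


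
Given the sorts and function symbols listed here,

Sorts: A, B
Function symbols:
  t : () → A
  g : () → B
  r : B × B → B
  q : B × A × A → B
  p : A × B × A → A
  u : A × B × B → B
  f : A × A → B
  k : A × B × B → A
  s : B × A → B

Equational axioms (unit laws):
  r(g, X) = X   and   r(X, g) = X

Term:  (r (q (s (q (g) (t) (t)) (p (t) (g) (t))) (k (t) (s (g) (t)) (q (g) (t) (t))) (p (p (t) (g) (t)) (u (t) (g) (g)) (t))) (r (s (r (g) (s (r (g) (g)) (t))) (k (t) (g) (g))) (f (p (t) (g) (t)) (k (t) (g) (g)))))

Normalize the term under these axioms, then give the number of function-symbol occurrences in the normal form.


size = 48

1. (r (q (s (q (g) (t) (t)) (p (t) (g) (t))) (k (t) (s (g) (t)) (q (g) (t) (t))) (p (p (t) (g) (t)) (u (t) (g) (g)) (t))) (r (s (r (g) (s (r (g) (g)) (t))) (k (t) (g) (g))) (f (p (t) (g) (t)) (k (t) (g) (g)))))  →  (r (q (s (q (g) (t) (t)) (p (t) (g) (t))) (k (t) (s (g) (t)) (q (g) (t) (t))) (p (p (t) (g) (t)) (u (t) (g) (g)) (t))) (r (s (s (r (g) (g)) (t)) (k (t) (g) (g))) (f (p (t) (g) (t)) (k (t) (g) (g)))))
2. (r (q (s (q (g) (t) (t)) (p (t) (g) (t))) (k (t) (s (g) (t)) (q (g) (t) (t))) (p (p (t) (g) (t)) (u (t) (g) (g)) (t))) (r (s (s (r (g) (g)) (t)) (k (t) (g) (g))) (f (p (t) (g) (t)) (k (t) (g) (g)))))  →  (r (q (s (q (g) (t) (t)) (p (t) (g) (t))) (k (t) (s (g) (t)) (q (g) (t) (t))) (p (p (t) (g) (t)) (u (t) (g) (g)) (t))) (r (s (s (g) (t)) (k (t) (g) (g))) (f (p (t) (g) (t)) (k (t) (g) (g)))))
normal form: (r (q (s (q (g) (t) (t)) (p (t) (g) (t))) (k (t) (s (g) (t)) (q (g) (t) (t))) (p (p (t) (g) (t)) (u (t) (g) (g)) (t))) (r (s (s (g) (t)) (k (t) (g) (g))) (f (p (t) (g) (t)) (k (t) (g) (g)))))
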